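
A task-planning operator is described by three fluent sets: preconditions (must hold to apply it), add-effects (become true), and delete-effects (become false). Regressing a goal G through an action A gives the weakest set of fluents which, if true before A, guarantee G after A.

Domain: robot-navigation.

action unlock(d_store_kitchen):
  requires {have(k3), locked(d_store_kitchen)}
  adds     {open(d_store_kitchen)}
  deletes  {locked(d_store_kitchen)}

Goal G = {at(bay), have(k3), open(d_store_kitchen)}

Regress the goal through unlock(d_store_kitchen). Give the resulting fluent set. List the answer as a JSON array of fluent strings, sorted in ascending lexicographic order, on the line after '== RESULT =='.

Regress:
  G ∩ del = {}  (empty — regression defined)
  G \ add = {at(bay), have(k3), open(d_store_kitchen)} \ {open(d_store_kitchen)} = {at(bay), have(k3)}
  ∪ pre   = {at(bay), have(k3)} ∪ {have(k3), locked(d_store_kitchen)}
          = {at(bay), have(k3), locked(d_store_kitchen)}

== RESULT ==
["at(bay)", "have(k3)", "locked(d_store_kitchen)"]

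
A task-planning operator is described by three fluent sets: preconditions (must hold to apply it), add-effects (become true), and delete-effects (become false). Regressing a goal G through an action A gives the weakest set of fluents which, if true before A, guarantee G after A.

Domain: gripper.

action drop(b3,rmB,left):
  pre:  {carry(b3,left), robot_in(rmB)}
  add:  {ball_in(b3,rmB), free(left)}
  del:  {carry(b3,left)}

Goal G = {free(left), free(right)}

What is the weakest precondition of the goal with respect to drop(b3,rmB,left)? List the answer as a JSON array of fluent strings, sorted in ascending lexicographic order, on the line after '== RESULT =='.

Compute (G \ add) ∪ pre:
  G ∩ del = {}  (empty — regression defined)
  G \ add = {free(left), free(right)} \ {ball_in(b3,rmB), free(left)} = {free(right)}
  ∪ pre   = {free(right)} ∪ {carry(b3,left), robot_in(rmB)}
          = {carry(b3,left), free(right), robot_in(rmB)}

== RESULT ==
["carry(b3,left)", "free(right)", "robot_in(rmB)"]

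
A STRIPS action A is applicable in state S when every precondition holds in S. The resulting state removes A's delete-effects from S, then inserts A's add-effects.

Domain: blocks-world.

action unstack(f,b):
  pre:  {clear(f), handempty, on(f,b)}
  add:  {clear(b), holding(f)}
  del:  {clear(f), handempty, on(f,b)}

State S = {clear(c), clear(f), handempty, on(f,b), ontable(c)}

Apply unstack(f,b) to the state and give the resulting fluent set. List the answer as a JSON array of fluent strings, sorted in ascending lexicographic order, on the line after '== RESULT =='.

Progress:
  pre ⊆ S: {clear(f), handempty, on(f,b)} ⊆ S  — applicable
  S \ del = {clear(c), ontable(c)}
  ∪ add   = {clear(b), clear(c), holding(f), ontable(c)}

== RESULT ==
["clear(b)", "clear(c)", "holding(f)", "ontable(c)"]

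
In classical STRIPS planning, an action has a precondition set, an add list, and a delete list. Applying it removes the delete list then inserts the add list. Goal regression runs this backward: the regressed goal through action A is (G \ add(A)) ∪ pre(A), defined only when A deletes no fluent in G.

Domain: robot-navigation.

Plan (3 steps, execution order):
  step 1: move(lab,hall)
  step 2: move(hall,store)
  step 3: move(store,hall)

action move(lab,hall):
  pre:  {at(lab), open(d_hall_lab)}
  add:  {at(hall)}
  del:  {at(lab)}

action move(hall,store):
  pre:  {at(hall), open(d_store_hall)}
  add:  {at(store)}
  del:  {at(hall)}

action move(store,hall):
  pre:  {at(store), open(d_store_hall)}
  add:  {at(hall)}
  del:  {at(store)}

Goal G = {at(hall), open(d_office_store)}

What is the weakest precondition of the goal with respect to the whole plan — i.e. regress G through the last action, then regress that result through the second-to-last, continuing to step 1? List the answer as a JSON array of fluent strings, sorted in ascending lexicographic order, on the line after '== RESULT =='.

Work backward from the goal:
  through step 3 (move(store,hall)): drop {at(hall)}, keep {open(d_office_store)}, require {at(store), open(d_store_hall)}
    → {at(store), open(d_office_store), open(d_store_hall)}
  through step 2 (move(hall,store)): drop {at(store)}, keep {open(d_office_store), open(d_store_hall)}, require {at(hall), open(d_store_hall)}
    → {at(hall), open(d_office_store), open(d_store_hall)}
  through step 1 (move(lab,hall)): drop {at(hall)}, keep {open(d_office_store), open(d_store_hall)}, require {at(lab), open(d_hall_lab)}
    → {at(lab), open(d_hall_lab), open(d_office_store), open(d_store_hall)}

== RESULT ==
["at(lab)", "open(d_hall_lab)", "open(d_office_store)", "open(d_store_hall)"]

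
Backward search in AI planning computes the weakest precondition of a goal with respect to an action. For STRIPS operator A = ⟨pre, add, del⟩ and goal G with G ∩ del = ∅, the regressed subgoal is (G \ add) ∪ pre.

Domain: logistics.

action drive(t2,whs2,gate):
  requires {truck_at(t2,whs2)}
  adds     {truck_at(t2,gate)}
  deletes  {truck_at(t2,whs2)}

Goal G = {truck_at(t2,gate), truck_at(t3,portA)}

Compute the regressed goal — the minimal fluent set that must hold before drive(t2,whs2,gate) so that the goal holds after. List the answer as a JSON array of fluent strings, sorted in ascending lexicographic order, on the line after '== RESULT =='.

Regress:
  G ∩ del = {}  (empty — regression defined)
  G \ add = {truck_at(t2,gate), truck_at(t3,portA)} \ {truck_at(t2,gate)} = {truck_at(t3,portA)}
  ∪ pre   = {truck_at(t3,portA)} ∪ {truck_at(t2,whs2)}
          = {truck_at(t2,whs2), truck_at(t3,portA)}

== RESULT ==
["truck_at(t2,whs2)", "truck_at(t3,portA)"]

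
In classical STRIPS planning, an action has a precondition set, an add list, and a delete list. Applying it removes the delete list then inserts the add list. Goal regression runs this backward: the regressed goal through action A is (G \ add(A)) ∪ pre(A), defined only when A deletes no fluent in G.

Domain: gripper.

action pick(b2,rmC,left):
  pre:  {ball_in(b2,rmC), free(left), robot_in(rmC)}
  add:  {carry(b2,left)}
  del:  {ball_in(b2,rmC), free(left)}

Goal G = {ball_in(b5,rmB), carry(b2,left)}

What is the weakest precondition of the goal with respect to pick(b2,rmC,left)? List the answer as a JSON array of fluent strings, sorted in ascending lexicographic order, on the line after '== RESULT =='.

Regress:
  G ∩ del = {}  (empty — regression defined)
  G \ add = {ball_in(b5,rmB), carry(b2,left)} \ {carry(b2,left)} = {ball_in(b5,rmB)}
  ∪ pre   = {ball_in(b5,rmB)} ∪ {ball_in(b2,rmC), free(left), robot_in(rmC)}
          = {ball_in(b2,rmC), ball_in(b5,rmB), free(left), robot_in(rmC)}

== RESULT ==
["ball_in(b2,rmC)", "ball_in(b5,rmB)", "free(left)", "robot_in(rmC)"]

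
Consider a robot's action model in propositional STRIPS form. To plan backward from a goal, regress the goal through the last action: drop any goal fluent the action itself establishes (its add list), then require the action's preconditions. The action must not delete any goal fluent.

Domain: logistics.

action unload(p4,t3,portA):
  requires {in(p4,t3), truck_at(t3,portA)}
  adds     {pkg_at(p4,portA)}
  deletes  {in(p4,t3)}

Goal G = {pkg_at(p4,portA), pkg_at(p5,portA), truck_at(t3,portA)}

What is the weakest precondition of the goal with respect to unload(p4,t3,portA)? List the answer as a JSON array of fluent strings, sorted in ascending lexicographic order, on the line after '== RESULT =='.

Compute (G \ add) ∪ pre:
  G ∩ del = {}  (empty — regression defined)
  G \ add = {pkg_at(p4,portA), pkg_at(p5,portA), truck_at(t3,portA)} \ {pkg_at(p4,portA)} = {pkg_at(p5,portA), truck_at(t3,portA)}
  ∪ pre   = {pkg_at(p5,portA), truck_at(t3,portA)} ∪ {in(p4,t3), truck_at(t3,portA)}
          = {in(p4,t3), pkg_at(p5,portA), truck_at(t3,portA)}

== RESULT ==
["in(p4,t3)", "pkg_at(p5,portA)", "truck_at(t3,portA)"]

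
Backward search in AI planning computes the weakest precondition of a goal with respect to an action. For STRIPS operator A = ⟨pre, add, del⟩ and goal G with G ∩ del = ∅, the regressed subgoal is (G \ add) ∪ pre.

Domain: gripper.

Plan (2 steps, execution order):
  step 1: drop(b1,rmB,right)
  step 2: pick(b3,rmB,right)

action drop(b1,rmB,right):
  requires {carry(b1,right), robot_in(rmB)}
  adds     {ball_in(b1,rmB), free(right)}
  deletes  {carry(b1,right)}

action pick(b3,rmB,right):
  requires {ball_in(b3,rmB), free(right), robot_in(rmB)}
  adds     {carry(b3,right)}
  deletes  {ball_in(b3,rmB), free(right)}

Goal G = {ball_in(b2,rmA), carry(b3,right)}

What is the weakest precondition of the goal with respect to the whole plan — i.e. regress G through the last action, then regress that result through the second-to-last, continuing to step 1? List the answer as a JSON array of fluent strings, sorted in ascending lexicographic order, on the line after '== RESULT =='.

Work backward from the goal:
  through step 2 (pick(b3,rmB,right)): drop {carry(b3,right)}, keep {ball_in(b2,rmA)}, require {ball_in(b3,rmB), free(right), robot_in(rmB)}
    → {ball_in(b2,rmA), ball_in(b3,rmB), free(right), robot_in(rmB)}
  through step 1 (drop(b1,rmB,right)): drop {free(right)}, keep {ball_in(b2,rmA), ball_in(b3,rmB), robot_in(rmB)}, require {carry(b1,right), robot_in(rmB)}
    → {ball_in(b2,rmA), ball_in(b3,rmB), carry(b1,right), robot_in(rmB)}

== RESULT ==
["ball_in(b2,rmA)", "ball_in(b3,rmB)", "carry(b1,right)", "robot_in(rmB)"]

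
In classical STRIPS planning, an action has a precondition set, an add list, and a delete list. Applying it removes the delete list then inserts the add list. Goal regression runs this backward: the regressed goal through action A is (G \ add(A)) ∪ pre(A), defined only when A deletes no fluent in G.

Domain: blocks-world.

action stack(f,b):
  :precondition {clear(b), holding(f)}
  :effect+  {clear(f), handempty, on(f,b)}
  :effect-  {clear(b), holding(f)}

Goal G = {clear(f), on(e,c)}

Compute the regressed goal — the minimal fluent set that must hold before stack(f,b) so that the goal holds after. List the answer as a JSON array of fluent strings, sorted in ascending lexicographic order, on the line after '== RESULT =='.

Regress:
  G ∩ del = {}  (empty — regression defined)
  G \ add = {clear(f), on(e,c)} \ {clear(f), handempty, on(f,b)} = {on(e,c)}
  ∪ pre   = {on(e,c)} ∪ {clear(b), holding(f)}
          = {clear(b), holding(f), on(e,c)}

== RESULT ==
["clear(b)", "holding(f)", "on(e,c)"]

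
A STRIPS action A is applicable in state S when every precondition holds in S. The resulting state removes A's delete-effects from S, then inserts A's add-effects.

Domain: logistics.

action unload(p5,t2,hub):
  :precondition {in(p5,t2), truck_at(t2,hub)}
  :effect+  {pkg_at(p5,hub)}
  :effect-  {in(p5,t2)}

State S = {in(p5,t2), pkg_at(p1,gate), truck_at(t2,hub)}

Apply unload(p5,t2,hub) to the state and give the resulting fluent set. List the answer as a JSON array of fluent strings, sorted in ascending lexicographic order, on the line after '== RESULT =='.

Progress:
  pre ⊆ S: {in(p5,t2), truck_at(t2,hub)} ⊆ S  — applicable
  S \ del = {pkg_at(p1,gate), truck_at(t2,hub)}
  ∪ add   = {pkg_at(p1,gate), pkg_at(p5,hub), truck_at(t2,hub)}

== RESULT ==
["pkg_at(p1,gate)", "pkg_at(p5,hub)", "truck_at(t2,hub)"]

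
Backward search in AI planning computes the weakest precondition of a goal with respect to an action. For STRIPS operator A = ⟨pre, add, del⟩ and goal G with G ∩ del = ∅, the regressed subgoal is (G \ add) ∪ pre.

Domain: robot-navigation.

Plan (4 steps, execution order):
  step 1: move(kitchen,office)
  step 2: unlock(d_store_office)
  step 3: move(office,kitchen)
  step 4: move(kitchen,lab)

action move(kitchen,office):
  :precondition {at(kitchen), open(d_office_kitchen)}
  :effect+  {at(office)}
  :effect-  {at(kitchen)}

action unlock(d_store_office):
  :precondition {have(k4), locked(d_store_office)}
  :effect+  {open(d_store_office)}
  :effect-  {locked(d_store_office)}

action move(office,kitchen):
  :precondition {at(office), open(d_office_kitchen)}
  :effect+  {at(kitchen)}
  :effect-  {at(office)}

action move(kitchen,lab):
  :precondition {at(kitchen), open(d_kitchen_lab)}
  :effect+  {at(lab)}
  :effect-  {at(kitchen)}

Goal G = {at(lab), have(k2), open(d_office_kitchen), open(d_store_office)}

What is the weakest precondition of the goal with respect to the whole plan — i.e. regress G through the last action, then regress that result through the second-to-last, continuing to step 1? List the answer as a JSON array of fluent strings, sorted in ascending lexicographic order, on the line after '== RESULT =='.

Regress step by step:
  through step 4 (move(kitchen,lab)): drop {at(lab)}, keep {have(k2), open(d_office_kitchen), open(d_store_office)}, require {at(kitchen), open(d_kitchen_lab)}
    → {at(kitchen), have(k2), open(d_kitchen_lab), open(d_office_kitchen), open(d_store_office)}
  through step 3 (move(office,kitchen)): drop {at(kitchen)}, keep {have(k2), open(d_kitchen_lab), open(d_office_kitchen), open(d_store_office)}, require {at(office), open(d_office_kitchen)}
    → {at(office), have(k2), open(d_kitchen_lab), open(d_office_kitchen), open(d_store_office)}
  through step 2 (unlock(d_store_office)): drop {open(d_store_office)}, keep {at(office), have(k2), open(d_kitchen_lab), open(d_office_kitchen)}, require {have(k4), locked(d_store_office)}
    → {at(office), have(k2), have(k4), locked(d_store_office), open(d_kitchen_lab), open(d_office_kitchen)}
  through step 1 (move(kitchen,office)): drop {at(office)}, keep {have(k2), have(k4), locked(d_store_office), open(d_kitchen_lab), open(d_office_kitchen)}, require {at(kitchen), open(d_office_kitchen)}
    → {at(kitchen), have(k2), have(k4), locked(d_store_office), open(d_kitchen_lab), open(d_office_kitchen)}

== RESULT ==
["at(kitchen)", "have(k2)", "have(k4)", "locked(d_store_office)", "open(d_kitchen_lab)", "open(d_office_kitchen)"]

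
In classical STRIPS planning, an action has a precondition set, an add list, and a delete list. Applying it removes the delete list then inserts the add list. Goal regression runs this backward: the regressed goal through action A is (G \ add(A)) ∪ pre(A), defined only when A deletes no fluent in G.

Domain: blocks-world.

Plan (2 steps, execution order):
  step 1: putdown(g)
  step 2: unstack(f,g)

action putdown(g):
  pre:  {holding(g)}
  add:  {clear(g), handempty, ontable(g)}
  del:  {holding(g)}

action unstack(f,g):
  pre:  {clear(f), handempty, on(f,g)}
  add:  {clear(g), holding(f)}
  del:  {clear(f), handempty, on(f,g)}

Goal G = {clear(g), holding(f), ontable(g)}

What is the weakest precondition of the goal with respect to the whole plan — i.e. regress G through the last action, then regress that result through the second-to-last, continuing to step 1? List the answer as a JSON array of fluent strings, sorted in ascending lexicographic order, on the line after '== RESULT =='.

Regress step by step:
  through step 2 (unstack(f,g)): drop {clear(g), holding(f)}, keep {ontable(g)}, require {clear(f), handempty, on(f,g)}
    → {clear(f), handempty, on(f,g), ontable(g)}
  through step 1 (putdown(g)): drop {handempty, ontable(g)}, keep {clear(f), on(f,g)}, require {holding(g)}
    → {clear(f), holding(g), on(f,g)}

== RESULT ==
["clear(f)", "holding(g)", "on(f,g)"]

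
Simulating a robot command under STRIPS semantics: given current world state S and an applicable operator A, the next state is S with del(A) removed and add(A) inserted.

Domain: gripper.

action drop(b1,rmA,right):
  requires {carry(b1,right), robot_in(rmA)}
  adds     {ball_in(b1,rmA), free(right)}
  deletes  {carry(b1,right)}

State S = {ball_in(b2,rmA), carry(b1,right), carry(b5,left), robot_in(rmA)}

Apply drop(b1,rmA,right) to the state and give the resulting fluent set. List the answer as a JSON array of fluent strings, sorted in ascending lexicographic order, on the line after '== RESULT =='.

Compute (S \ del) ∪ add:
  pre ⊆ S: {carry(b1,right), robot_in(rmA)} ⊆ S  — applicable
  S \ del = {ball_in(b2,rmA), carry(b5,left), robot_in(rmA)}
  ∪ add   = {ball_in(b1,rmA), ball_in(b2,rmA), carry(b5,left), free(right), robot_in(rmA)}

== RESULT ==
["ball_in(b1,rmA)", "ball_in(b2,rmA)", "carry(b5,left)", "free(right)", "robot_in(rmA)"]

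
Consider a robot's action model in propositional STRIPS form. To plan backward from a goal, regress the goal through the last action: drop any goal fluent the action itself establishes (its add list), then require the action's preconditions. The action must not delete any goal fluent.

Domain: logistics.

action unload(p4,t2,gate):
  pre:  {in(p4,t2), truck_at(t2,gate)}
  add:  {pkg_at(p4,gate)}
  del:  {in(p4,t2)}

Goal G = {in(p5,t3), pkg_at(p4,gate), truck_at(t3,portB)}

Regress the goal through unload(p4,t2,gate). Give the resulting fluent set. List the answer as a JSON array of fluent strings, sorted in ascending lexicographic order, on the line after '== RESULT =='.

Compute (G \ add) ∪ pre:
  G ∩ del = {}  (empty — regression defined)
  G \ add = {in(p5,t3), pkg_at(p4,gate), truck_at(t3,portB)} \ {pkg_at(p4,gate)} = {in(p5,t3), truck_at(t3,portB)}
  ∪ pre   = {in(p5,t3), truck_at(t3,portB)} ∪ {in(p4,t2), truck_at(t2,gate)}
          = {in(p4,t2), in(p5,t3), truck_at(t2,gate), truck_at(t3,portB)}

== RESULT ==
["in(p4,t2)", "in(p5,t3)", "truck_at(t2,gate)", "truck_at(t3,portB)"]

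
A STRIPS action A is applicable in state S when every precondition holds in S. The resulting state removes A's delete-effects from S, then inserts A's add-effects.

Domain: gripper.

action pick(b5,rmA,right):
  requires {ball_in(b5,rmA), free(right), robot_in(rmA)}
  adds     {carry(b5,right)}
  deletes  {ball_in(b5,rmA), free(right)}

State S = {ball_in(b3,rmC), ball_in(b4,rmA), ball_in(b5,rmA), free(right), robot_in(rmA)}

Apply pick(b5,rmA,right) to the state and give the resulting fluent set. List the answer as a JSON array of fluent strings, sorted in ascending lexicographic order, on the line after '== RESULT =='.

Progress:
  pre ⊆ S: {ball_in(b5,rmA), free(right), robot_in(rmA)} ⊆ S  — applicable
  S \ del = {ball_in(b3,rmC), ball_in(b4,rmA), robot_in(rmA)}
  ∪ add   = {ball_in(b3,rmC), ball_in(b4,rmA), carry(b5,right), robot_in(rmA)}

== RESULT ==
["ball_in(b3,rmC)", "ball_in(b4,rmA)", "carry(b5,right)", "robot_in(rmA)"]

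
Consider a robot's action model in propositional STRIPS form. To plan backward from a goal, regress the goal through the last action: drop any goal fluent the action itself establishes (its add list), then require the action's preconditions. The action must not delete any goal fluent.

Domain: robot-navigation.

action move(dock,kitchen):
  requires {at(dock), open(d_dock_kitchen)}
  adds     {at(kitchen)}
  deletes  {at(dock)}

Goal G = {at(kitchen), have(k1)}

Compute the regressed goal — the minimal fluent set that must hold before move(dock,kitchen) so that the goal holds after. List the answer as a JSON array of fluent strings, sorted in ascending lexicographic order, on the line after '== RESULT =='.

Compute (G \ add) ∪ pre:
  G ∩ del = {}  (empty — regression defined)
  G \ add = {at(kitchen), have(k1)} \ {at(kitchen)} = {have(k1)}
  ∪ pre   = {have(k1)} ∪ {at(dock), open(d_dock_kitchen)}
          = {at(dock), have(k1), open(d_dock_kitchen)}

== RESULT ==
["at(dock)", "have(k1)", "open(d_dock_kitchen)"]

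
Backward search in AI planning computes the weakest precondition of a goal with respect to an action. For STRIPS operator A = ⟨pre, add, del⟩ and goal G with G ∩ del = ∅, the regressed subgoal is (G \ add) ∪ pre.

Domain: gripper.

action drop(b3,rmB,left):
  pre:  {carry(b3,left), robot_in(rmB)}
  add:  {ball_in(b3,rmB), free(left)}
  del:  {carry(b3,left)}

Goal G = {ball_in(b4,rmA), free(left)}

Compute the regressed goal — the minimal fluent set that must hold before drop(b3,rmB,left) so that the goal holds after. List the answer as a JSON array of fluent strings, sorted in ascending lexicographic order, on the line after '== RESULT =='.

Compute (G \ add) ∪ pre:
  G ∩ del = {}  (empty — regression defined)
  G \ add = {ball_in(b4,rmA), free(left)} \ {ball_in(b3,rmB), free(left)} = {ball_in(b4,rmA)}
  ∪ pre   = {ball_in(b4,rmA)} ∪ {carry(b3,left), robot_in(rmB)}
          = {ball_in(b4,rmA), carry(b3,left), robot_in(rmB)}

== RESULT ==
["ball_in(b4,rmA)", "carry(b3,left)", "robot_in(rmB)"]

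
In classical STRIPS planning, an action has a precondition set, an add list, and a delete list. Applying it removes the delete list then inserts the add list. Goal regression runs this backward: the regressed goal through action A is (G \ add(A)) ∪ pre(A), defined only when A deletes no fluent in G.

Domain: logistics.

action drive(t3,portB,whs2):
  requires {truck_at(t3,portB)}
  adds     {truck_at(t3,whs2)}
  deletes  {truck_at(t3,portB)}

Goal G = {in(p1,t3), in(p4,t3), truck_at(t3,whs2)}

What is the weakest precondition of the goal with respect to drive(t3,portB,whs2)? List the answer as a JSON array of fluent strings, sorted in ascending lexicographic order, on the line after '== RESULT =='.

Compute (G \ add) ∪ pre:
  G ∩ del = {}  (empty — regression defined)
  G \ add = {in(p1,t3), in(p4,t3), truck_at(t3,whs2)} \ {truck_at(t3,whs2)} = {in(p1,t3), in(p4,t3)}
  ∪ pre   = {in(p1,t3), in(p4,t3)} ∪ {truck_at(t3,portB)}
          = {in(p1,t3), in(p4,t3), truck_at(t3,portB)}

== RESULT ==
["in(p1,t3)", "in(p4,t3)", "truck_at(t3,portB)"]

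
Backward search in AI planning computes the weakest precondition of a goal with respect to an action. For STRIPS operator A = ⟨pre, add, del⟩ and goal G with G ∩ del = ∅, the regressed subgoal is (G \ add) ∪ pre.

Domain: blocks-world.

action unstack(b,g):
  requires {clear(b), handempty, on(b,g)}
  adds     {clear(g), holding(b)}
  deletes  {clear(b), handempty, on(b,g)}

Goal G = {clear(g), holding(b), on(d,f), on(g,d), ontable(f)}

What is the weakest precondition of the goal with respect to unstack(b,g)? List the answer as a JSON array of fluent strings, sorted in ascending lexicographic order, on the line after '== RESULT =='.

Regress:
  G ∩ del = {}  (empty — regression defined)
  G \ add = {clear(g), holding(b), on(d,f), on(g,d), ontable(f)} \ {clear(g), holding(b)} = {on(d,f), on(g,d), ontable(f)}
  ∪ pre   = {on(d,f), on(g,d), ontable(f)} ∪ {clear(b), handempty, on(b,g)}
          = {clear(b), handempty, on(b,g), on(d,f), on(g,d), ontable(f)}

== RESULT ==
["clear(b)", "handempty", "on(b,g)", "on(d,f)", "on(g,d)", "ontable(f)"]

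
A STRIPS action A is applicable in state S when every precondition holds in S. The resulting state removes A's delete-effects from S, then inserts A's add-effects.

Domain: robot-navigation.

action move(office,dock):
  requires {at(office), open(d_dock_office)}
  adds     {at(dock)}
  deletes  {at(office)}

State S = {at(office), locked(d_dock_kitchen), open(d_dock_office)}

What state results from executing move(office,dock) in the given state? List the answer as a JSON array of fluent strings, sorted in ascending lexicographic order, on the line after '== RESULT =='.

Compute (S \ del) ∪ add:
  pre ⊆ S: {at(office), open(d_dock_office)} ⊆ S  — applicable
  S \ del = {locked(d_dock_kitchen), open(d_dock_office)}
  ∪ add   = {at(dock), locked(d_dock_kitchen), open(d_dock_office)}

== RESULT ==
["at(dock)", "locked(d_dock_kitchen)", "open(d_dock_office)"]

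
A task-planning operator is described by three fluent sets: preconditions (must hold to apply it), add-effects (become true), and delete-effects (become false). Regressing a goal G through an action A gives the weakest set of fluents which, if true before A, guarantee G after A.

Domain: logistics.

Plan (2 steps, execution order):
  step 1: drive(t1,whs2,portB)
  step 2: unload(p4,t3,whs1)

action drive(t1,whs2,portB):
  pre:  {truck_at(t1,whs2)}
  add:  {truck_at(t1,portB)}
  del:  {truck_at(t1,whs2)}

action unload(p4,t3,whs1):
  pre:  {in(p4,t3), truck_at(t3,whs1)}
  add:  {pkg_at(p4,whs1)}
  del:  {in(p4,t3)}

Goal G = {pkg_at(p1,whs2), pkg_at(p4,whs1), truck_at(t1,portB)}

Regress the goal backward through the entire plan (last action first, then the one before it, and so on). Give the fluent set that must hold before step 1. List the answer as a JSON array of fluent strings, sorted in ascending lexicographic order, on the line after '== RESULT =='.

Regress step by step:
  through step 2 (unload(p4,t3,whs1)): drop {pkg_at(p4,whs1)}, keep {pkg_at(p1,whs2), truck_at(t1,portB)}, require {in(p4,t3), truck_at(t3,whs1)}
    → {in(p4,t3), pkg_at(p1,whs2), truck_at(t1,portB), truck_at(t3,whs1)}
  through step 1 (drive(t1,whs2,portB)): drop {truck_at(t1,portB)}, keep {in(p4,t3), pkg_at(p1,whs2), truck_at(t3,whs1)}, require {truck_at(t1,whs2)}
    → {in(p4,t3), pkg_at(p1,whs2), truck_at(t1,whs2), truck_at(t3,whs1)}

== RESULT ==
["in(p4,t3)", "pkg_at(p1,whs2)", "truck_at(t1,whs2)", "truck_at(t3,whs1)"]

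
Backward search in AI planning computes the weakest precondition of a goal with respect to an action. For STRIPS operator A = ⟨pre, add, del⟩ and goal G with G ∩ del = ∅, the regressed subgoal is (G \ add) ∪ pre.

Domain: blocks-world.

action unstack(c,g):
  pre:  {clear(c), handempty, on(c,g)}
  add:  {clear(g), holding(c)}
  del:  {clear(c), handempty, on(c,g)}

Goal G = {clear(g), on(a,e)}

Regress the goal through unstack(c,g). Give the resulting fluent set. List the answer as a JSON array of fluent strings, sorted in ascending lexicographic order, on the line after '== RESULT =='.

Regress:
  G ∩ del = {}  (empty — regression defined)
  G \ add = {clear(g), on(a,e)} \ {clear(g), holding(c)} = {on(a,e)}
  ∪ pre   = {on(a,e)} ∪ {clear(c), handempty, on(c,g)}
          = {clear(c), handempty, on(a,e), on(c,g)}

== RESULT ==
["clear(c)", "handempty", "on(a,e)", "on(c,g)"]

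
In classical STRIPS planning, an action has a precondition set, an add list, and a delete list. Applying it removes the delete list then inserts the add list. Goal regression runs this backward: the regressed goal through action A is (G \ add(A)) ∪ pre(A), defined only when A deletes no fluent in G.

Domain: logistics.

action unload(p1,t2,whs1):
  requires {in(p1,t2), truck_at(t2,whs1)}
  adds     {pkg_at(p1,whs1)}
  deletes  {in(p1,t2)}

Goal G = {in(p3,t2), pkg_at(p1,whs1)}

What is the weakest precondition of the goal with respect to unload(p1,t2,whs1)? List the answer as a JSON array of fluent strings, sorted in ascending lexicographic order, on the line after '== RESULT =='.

Regress:
  G ∩ del = {}  (empty — regression defined)
  G \ add = {in(p3,t2), pkg_at(p1,whs1)} \ {pkg_at(p1,whs1)} = {in(p3,t2)}
  ∪ pre   = {in(p3,t2)} ∪ {in(p1,t2), truck_at(t2,whs1)}
          = {in(p1,t2), in(p3,t2), truck_at(t2,whs1)}

== RESULT ==
["in(p1,t2)", "in(p3,t2)", "truck_at(t2,whs1)"]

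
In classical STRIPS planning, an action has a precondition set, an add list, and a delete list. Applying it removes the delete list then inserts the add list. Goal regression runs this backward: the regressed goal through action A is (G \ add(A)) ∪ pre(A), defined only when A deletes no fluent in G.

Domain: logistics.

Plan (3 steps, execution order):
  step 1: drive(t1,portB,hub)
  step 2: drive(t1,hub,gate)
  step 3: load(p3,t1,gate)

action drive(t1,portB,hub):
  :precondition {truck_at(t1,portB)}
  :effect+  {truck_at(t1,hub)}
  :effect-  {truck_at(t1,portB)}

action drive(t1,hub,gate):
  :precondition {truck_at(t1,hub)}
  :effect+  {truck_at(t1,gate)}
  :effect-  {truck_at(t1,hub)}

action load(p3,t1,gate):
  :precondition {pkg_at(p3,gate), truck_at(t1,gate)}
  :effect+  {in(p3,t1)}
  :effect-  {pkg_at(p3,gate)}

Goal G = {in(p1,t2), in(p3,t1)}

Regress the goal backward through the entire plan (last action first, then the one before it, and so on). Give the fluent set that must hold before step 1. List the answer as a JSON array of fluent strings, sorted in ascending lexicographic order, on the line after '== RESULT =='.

Work backward from the goal:
  through step 3 (load(p3,t1,gate)): drop {in(p3,t1)}, keep {in(p1,t2)}, require {pkg_at(p3,gate), truck_at(t1,gate)}
    → {in(p1,t2), pkg_at(p3,gate), truck_at(t1,gate)}
  through step 2 (drive(t1,hub,gate)): drop {truck_at(t1,gate)}, keep {in(p1,t2), pkg_at(p3,gate)}, require {truck_at(t1,hub)}
    → {in(p1,t2), pkg_at(p3,gate), truck_at(t1,hub)}
  through step 1 (drive(t1,portB,hub)): drop {truck_at(t1,hub)}, keep {in(p1,t2), pkg_at(p3,gate)}, require {truck_at(t1,portB)}
    → {in(p1,t2), pkg_at(p3,gate), truck_at(t1,portB)}

== RESULT ==
["in(p1,t2)", "pkg_at(p3,gate)", "truck_at(t1,portB)"]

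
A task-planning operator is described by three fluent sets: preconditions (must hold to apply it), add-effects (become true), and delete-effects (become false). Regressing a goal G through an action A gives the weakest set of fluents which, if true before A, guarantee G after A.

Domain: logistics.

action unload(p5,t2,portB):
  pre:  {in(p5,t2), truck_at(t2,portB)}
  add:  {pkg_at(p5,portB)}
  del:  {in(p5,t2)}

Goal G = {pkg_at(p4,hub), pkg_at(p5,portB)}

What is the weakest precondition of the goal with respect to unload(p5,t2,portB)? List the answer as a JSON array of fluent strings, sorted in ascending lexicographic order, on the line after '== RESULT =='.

Compute (G \ add) ∪ pre:
  G ∩ del = {}  (empty — regression defined)
  G \ add = {pkg_at(p4,hub), pkg_at(p5,portB)} \ {pkg_at(p5,portB)} = {pkg_at(p4,hub)}
  ∪ pre   = {pkg_at(p4,hub)} ∪ {in(p5,t2), truck_at(t2,portB)}
          = {in(p5,t2), pkg_at(p4,hub), truck_at(t2,portB)}

== RESULT ==
["in(p5,t2)", "pkg_at(p4,hub)", "truck_at(t2,portB)"]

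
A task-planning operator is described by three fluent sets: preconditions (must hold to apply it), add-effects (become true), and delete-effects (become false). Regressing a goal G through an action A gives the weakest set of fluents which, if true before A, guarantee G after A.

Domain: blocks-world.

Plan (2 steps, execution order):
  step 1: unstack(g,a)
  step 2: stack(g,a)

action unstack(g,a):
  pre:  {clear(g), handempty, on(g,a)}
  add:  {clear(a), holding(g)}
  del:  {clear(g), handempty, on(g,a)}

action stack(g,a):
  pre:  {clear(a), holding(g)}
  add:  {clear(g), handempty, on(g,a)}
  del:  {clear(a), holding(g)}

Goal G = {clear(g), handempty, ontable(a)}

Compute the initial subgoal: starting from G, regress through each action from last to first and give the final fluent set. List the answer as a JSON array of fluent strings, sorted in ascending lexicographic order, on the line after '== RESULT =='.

Work backward from the goal:
  through step 2 (stack(g,a)): drop {clear(g), handempty}, keep {ontable(a)}, require {clear(a), holding(g)}
    → {clear(a), holding(g), ontable(a)}
  through step 1 (unstack(g,a)): drop {clear(a), holding(g)}, keep {ontable(a)}, require {clear(g), handempty, on(g,a)}
    → {clear(g), handempty, on(g,a), ontable(a)}

== RESULT ==
["clear(g)", "handempty", "on(g,a)", "ontable(a)"]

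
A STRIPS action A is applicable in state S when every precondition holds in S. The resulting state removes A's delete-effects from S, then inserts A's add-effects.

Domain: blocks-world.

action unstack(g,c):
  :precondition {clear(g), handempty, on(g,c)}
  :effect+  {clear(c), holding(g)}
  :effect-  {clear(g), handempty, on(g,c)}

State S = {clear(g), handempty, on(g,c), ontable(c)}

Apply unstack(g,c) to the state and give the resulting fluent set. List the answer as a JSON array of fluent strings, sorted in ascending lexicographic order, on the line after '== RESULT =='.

Compute (S \ del) ∪ add:
  pre ⊆ S: {clear(g), handempty, on(g,c)} ⊆ S  — applicable
  S \ del = {ontable(c)}
  ∪ add   = {clear(c), holding(g), ontable(c)}

== RESULT ==
["clear(c)", "holding(g)", "ontable(c)"]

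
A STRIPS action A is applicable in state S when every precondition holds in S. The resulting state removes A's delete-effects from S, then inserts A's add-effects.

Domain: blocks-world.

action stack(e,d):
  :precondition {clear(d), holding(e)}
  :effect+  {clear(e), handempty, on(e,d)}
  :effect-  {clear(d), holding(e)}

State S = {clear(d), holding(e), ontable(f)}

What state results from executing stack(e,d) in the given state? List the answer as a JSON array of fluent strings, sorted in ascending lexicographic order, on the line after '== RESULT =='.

Compute (S \ del) ∪ add:
  pre ⊆ S: {clear(d), holding(e)} ⊆ S  — applicable
  S \ del = {ontable(f)}
  ∪ add   = {clear(e), handempty, on(e,d), ontable(f)}

== RESULT ==
["clear(e)", "handempty", "on(e,d)", "ontable(f)"]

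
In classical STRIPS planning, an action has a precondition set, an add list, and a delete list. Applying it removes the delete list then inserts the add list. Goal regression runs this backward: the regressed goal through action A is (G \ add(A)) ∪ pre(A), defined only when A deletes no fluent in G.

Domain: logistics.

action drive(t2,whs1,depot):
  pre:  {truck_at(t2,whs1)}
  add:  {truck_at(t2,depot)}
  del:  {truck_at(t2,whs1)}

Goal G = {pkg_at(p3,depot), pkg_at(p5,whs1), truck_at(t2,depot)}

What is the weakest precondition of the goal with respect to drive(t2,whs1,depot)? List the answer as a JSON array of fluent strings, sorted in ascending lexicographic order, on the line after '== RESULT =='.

Regress:
  G ∩ del = {}  (empty — regression defined)
  G \ add = {pkg_at(p3,depot), pkg_at(p5,whs1), truck_at(t2,depot)} \ {truck_at(t2,depot)} = {pkg_at(p3,depot), pkg_at(p5,whs1)}
  ∪ pre   = {pkg_at(p3,depot), pkg_at(p5,whs1)} ∪ {truck_at(t2,whs1)}
          = {pkg_at(p3,depot), pkg_at(p5,whs1), truck_at(t2,whs1)}

== RESULT ==
["pkg_at(p3,depot)", "pkg_at(p5,whs1)", "truck_at(t2,whs1)"]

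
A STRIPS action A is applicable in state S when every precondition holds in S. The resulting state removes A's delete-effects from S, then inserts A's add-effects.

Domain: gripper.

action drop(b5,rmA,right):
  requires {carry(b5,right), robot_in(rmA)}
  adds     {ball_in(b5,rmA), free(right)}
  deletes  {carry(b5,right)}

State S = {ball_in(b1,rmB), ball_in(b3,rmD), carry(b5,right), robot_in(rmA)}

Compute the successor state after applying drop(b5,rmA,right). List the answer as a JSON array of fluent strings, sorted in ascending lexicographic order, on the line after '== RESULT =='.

Compute (S \ del) ∪ add:
  pre ⊆ S: {carry(b5,right), robot_in(rmA)} ⊆ S  — applicable
  S \ del = {ball_in(b1,rmB), ball_in(b3,rmD), robot_in(rmA)}
  ∪ add   = {ball_in(b1,rmB), ball_in(b3,rmD), ball_in(b5,rmA), free(right), robot_in(rmA)}

== RESULT ==
["ball_in(b1,rmB)", "ball_in(b3,rmD)", "ball_in(b5,rmA)", "free(right)", "robot_in(rmA)"]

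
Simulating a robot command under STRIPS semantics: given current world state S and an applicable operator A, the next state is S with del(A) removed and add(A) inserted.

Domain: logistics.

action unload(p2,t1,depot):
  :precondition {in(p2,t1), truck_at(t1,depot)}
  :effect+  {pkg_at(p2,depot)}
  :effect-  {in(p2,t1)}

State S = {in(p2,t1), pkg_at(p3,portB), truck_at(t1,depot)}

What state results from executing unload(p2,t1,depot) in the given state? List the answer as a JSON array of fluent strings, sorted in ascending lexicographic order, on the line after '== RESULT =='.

Progress:
  pre ⊆ S: {in(p2,t1), truck_at(t1,depot)} ⊆ S  — applicable
  S \ del = {pkg_at(p3,portB), truck_at(t1,depot)}
  ∪ add   = {pkg_at(p2,depot), pkg_at(p3,portB), truck_at(t1,depot)}

== RESULT ==
["pkg_at(p2,depot)", "pkg_at(p3,portB)", "truck_at(t1,depot)"]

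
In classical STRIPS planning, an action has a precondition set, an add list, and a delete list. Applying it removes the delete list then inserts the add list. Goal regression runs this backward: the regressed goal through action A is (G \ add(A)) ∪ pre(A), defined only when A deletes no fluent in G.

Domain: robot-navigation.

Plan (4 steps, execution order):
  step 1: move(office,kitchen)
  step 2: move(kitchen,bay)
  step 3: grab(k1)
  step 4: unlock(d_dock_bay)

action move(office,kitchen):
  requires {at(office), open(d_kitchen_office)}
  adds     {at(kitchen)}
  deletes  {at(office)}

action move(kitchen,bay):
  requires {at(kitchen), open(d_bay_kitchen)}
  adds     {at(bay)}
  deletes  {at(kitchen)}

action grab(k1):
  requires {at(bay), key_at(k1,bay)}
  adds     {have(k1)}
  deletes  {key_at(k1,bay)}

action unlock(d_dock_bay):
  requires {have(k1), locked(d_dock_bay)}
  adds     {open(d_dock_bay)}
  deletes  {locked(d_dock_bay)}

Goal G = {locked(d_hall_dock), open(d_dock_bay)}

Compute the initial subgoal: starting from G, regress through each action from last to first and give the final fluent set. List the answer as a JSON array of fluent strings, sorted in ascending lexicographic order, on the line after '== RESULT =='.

Work backward from the goal:
  through step 4 (unlock(d_dock_bay)): drop {open(d_dock_bay)}, keep {locked(d_hall_dock)}, require {have(k1), locked(d_dock_bay)}
    → {have(k1), locked(d_dock_bay), locked(d_hall_dock)}
  through step 3 (grab(k1)): drop {have(k1)}, keep {locked(d_dock_bay), locked(d_hall_dock)}, require {at(bay), key_at(k1,bay)}
    → {at(bay), key_at(k1,bay), locked(d_dock_bay), locked(d_hall_dock)}
  through step 2 (move(kitchen,bay)): drop {at(bay)}, keep {key_at(k1,bay), locked(d_dock_bay), locked(d_hall_dock)}, require {at(kitchen), open(d_bay_kitchen)}
    → {at(kitchen), key_at(k1,bay), locked(d_dock_bay), locked(d_hall_dock), open(d_bay_kitchen)}
  through step 1 (move(office,kitchen)): drop {at(kitchen)}, keep {key_at(k1,bay), locked(d_dock_bay), locked(d_hall_dock), open(d_bay_kitchen)}, require {at(office), open(d_kitchen_office)}
    → {at(office), key_at(k1,bay), locked(d_dock_bay), locked(d_hall_dock), open(d_bay_kitchen), open(d_kitchen_office)}

== RESULT ==
["at(office)", "key_at(k1,bay)", "locked(d_dock_bay)", "locked(d_hall_dock)", "open(d_bay_kitchen)", "open(d_kitchen_office)"]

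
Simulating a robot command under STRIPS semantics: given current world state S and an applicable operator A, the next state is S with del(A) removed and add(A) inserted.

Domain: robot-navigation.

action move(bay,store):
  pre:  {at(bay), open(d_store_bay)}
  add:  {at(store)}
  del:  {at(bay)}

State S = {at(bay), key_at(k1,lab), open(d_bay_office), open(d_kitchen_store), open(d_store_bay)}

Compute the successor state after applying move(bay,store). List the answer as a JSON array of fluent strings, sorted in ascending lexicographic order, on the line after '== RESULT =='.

Compute (S \ del) ∪ add:
  pre ⊆ S: {at(bay), open(d_store_bay)} ⊆ S  — applicable
  S \ del = {key_at(k1,lab), open(d_bay_office), open(d_kitchen_store), open(d_store_bay)}
  ∪ add   = {at(store), key_at(k1,lab), open(d_bay_office), open(d_kitchen_store), open(d_store_bay)}

== RESULT ==
["at(store)", "key_at(k1,lab)", "open(d_bay_office)", "open(d_kitchen_store)", "open(d_store_bay)"]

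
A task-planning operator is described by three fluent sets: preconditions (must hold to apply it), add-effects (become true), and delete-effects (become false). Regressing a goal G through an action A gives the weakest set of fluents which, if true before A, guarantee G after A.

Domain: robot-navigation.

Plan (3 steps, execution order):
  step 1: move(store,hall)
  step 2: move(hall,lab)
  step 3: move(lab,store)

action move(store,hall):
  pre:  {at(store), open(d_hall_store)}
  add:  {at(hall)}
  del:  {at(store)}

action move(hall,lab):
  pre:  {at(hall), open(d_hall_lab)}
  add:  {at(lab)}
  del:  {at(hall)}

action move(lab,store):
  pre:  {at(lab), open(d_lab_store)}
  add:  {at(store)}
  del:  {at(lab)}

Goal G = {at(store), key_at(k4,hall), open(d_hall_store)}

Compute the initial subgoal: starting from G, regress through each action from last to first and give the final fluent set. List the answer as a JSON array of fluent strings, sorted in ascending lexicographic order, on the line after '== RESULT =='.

Work backward from the goal:
  through step 3 (move(lab,store)): drop {at(store)}, keep {key_at(k4,hall), open(d_hall_store)}, require {at(lab), open(d_lab_store)}
    → {at(lab), key_at(k4,hall), open(d_hall_store), open(d_lab_store)}
  through step 2 (move(hall,lab)): drop {at(lab)}, keep {key_at(k4,hall), open(d_hall_store), open(d_lab_store)}, require {at(hall), open(d_hall_lab)}
    → {at(hall), key_at(k4,hall), open(d_hall_lab), open(d_hall_store), open(d_lab_store)}
  through step 1 (move(store,hall)): drop {at(hall)}, keep {key_at(k4,hall), open(d_hall_lab), open(d_hall_store), open(d_lab_store)}, require {at(store), open(d_hall_store)}
    → {at(store), key_at(k4,hall), open(d_hall_lab), open(d_hall_store), open(d_lab_store)}

== RESULT ==
["at(store)", "key_at(k4,hall)", "open(d_hall_lab)", "open(d_hall_store)", "open(d_lab_store)"]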